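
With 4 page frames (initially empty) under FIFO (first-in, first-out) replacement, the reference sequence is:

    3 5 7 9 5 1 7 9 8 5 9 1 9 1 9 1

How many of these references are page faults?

3: fault, frames {3}
5: fault, frames {3,5}
7: fault, frames {3,5,7}
9: fault, frames {3,5,7,9}
5: hit
1: fault, evict 3, frames {5,7,9,1}
7: hit
9: hit
8: fault, evict 5, frames {7,9,1,8}
5: fault, evict 7, frames {9,1,8,5}
9: hit
1: hit
9: hit
1: hit
9: hit
1: hit
Page faults: 7.

7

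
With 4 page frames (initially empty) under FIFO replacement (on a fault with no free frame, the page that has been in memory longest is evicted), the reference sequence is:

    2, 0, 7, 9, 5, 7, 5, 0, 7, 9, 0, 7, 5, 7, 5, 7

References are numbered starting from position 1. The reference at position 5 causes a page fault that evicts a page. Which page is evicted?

pos 1: 2: miss, frames {2}
pos 2: 0: miss, frames {2,0}
pos 3: 7: miss, frames {2,0,7}
pos 4: 9: miss, frames {2,0,7,9}
pos 5: 5: miss, evict 2, frames {0,7,9,5}
At position 5, page 2 is evicted.

2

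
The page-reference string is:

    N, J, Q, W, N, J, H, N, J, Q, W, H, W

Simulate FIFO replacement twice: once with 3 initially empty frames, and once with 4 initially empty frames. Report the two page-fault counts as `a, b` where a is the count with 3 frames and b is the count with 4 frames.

3 frames: F F F F F F F . . F F . . → 9 faults.
4 frames: F F F F . . F F F F F F . → 10 faults.
10 > 9: adding a frame increased faults — Belady's anomaly.

9, 10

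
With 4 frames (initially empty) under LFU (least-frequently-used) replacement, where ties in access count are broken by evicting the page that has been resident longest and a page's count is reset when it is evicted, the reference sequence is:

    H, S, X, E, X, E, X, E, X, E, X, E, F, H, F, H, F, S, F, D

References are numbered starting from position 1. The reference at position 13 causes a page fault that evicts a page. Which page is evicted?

H

pos 1: H: miss, frames {H}
pos 2: S: miss, frames {H,S}
pos 3: X: miss, frames {H,S,X}
pos 4: E: miss, frames {H,S,X,E}
pos 5: X: hit
pos 6: E: hit
pos 7: X: hit
pos 8: E: hit
pos 9: X: hit
pos 10: E: hit
pos 11: X: hit
pos 12: E: hit
pos 13: F: miss, evict H, frames {S,X,E,F}
At position 13, page H is evicted.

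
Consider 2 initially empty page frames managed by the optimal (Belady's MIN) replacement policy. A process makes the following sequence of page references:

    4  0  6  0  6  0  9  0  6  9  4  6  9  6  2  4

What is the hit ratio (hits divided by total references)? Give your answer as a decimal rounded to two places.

0.44

4 → fault, frames [4]
0 → fault, frames [4, 0]
6 → fault, evict 4, frames [0, 6]
0 → hit
6 → hit
0 → hit
9 → fault, evict 6, frames [0, 9]
0 → hit
6 → fault, evict 0, frames [9, 6]
9 → hit
4 → fault, evict 9, frames [6, 4]
6 → hit
9 → fault, evict 4, frames [6, 9]
6 → hit
2 → fault, evict 9, frames [6, 2]
4 → fault, evict 2, frames [6, 4]
Hits: 7 of 16 references → 7/16 = 0.4375.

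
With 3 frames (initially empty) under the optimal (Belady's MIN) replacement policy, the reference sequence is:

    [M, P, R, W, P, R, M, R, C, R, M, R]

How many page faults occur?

6

M: miss, frames [M]
P: miss, frames [M, P]
R: miss, frames [M, P, R]
W: miss, evict M, frames [P, R, W]
P: hit
R: hit
M: miss, evict W, frames [P, R, M]
R: hit
C: miss, evict P, frames [R, M, C]
R: hit
M: hit
R: hit
Page faults: 6.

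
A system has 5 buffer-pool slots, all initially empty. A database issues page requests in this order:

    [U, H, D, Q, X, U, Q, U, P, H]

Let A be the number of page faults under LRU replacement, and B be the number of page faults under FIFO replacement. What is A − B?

1

Under LRU: F F F F F . . . F F → 7 faults.
Under FIFO: F F F F F . . . F . → 6 faults.
A − B = 7 − 6 = 1.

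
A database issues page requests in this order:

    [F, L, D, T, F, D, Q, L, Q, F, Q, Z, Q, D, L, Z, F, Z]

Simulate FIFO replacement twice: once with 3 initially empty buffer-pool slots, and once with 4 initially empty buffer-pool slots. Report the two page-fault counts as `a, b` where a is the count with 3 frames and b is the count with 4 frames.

3 frames: F F F F F . F F . . . F . F . . F . → 10 faults.
4 frames: F F F F . . F . . F . F . F F . . . → 9 faults.
9 < 10: adding a frame reduced faults, as is typical.

10, 9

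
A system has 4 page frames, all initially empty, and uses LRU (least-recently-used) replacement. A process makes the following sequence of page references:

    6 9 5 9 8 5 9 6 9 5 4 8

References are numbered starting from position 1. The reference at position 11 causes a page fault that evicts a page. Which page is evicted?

8

pos 1: 6 → miss, frames {6}
pos 2: 9 → miss, frames {6,9}
pos 3: 5 → miss, frames {6,9,5}
pos 4: 9 → hit
pos 5: 8 → miss, frames {6,5,9,8}
pos 6: 5 → hit
pos 7: 9 → hit
pos 8: 6 → hit
pos 9: 9 → hit
pos 10: 5 → hit
pos 11: 4 → miss, evict 8, frames {6,9,5,4}
At position 11, page 8 is evicted.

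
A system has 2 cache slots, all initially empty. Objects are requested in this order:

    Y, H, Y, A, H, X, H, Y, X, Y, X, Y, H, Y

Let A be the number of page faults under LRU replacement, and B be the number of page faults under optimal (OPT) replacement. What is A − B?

2

Under LRU: F F . F F F . F F . . . F . → 8 faults.
Under OPT: F F . F . F . F . . . . F . → 6 faults.
A − B = 8 − 6 = 2.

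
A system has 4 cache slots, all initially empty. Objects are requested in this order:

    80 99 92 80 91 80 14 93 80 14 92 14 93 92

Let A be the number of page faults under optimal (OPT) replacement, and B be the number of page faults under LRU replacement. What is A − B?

Under OPT: F F F . F . F F . . . . . . → 6 faults.
Under LRU: F F F . F . F F . . F . . . → 7 faults.
A − B = 6 − 7 = -1.

-1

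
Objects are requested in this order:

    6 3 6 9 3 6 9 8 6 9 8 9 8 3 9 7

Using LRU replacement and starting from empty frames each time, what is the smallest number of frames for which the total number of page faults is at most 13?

f=1: 16 faults
f=2: 13 faults
f=3: 6 faults
f=4: 5 faults
f=5: 5 faults
Smallest f with faults ≤ 13 is 2.

2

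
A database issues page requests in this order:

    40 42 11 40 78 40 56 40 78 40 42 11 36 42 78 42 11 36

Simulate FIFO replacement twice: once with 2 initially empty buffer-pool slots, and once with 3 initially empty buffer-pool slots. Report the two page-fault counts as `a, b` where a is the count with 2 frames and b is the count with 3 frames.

2 frames: F F F F F . F F F . F F F F F . F F → 15 faults.
3 frames: F F F . F F F . . . F F F . F F F F → 13 faults.
13 < 15: adding a frame reduced faults, as is typical.

15, 13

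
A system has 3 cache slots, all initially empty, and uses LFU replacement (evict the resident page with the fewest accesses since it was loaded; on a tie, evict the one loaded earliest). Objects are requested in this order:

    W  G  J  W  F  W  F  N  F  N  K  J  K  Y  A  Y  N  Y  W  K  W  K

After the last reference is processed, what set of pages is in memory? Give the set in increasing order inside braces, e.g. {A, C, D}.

W → fault, frames {W}
G → fault, frames {W,G}
J → fault, frames {W,G,J}
W → hit
F → fault, evict G, frames {W,J,F}
W → hit
F → hit
N → fault, evict J, frames {W,F,N}
F → hit
N → hit
K → fault, evict N, frames {W,F,K}
J → fault, evict K, frames {W,F,J}
K → fault, evict J, frames {W,F,K}
Y → fault, evict K, frames {W,F,Y}
A → fault, evict Y, frames {W,F,A}
Y → fault, evict A, frames {W,F,Y}
N → fault, evict Y, frames {W,F,N}
Y → fault, evict N, frames {W,F,Y}
W → hit
K → fault, evict Y, frames {W,F,K}
W → hit
K → hit

{F, K, W}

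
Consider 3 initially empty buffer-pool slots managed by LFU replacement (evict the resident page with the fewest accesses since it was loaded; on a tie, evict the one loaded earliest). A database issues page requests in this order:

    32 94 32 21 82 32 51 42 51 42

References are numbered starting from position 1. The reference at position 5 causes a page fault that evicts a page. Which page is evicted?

pos 1: 32 → miss, frames (32)
pos 2: 94 → miss, frames (32 94)
pos 3: 32 → hit
pos 4: 21 → miss, frames (32 94 21)
pos 5: 82 → miss, evict 94, frames (32 21 82)
At position 5, page 94 is evicted.

94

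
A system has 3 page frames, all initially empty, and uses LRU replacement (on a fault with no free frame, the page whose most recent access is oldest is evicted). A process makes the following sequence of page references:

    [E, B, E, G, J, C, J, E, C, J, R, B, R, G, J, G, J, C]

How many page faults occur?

E → fault, frames {E}
B → fault, frames {E,B}
E → hit
G → fault, frames {B,E,G}
J → fault, evict B, frames {E,G,J}
C → fault, evict E, frames {G,J,C}
J → hit
E → fault, evict G, frames {C,J,E}
C → hit
J → hit
R → fault, evict E, frames {C,J,R}
B → fault, evict C, frames {J,R,B}
R → hit
G → fault, evict J, frames {B,R,G}
J → fault, evict B, frames {R,G,J}
G → hit
J → hit
C → fault, evict R, frames {G,J,C}
Page faults: 11.

11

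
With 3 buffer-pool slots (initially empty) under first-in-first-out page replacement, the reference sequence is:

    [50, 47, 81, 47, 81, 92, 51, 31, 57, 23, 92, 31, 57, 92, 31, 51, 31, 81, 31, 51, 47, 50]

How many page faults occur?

16

50: fault, frames [50]
47: fault, frames [50, 47]
81: fault, frames [50, 47, 81]
47: hit
81: hit
92: fault, evict 50, frames [47, 81, 92]
51: fault, evict 47, frames [81, 92, 51]
31: fault, evict 81, frames [92, 51, 31]
57: fault, evict 92, frames [51, 31, 57]
23: fault, evict 51, frames [31, 57, 23]
92: fault, evict 31, frames [57, 23, 92]
31: fault, evict 57, frames [23, 92, 31]
57: fault, evict 23, frames [92, 31, 57]
92: hit
31: hit
51: fault, evict 92, frames [31, 57, 51]
31: hit
81: fault, evict 31, frames [57, 51, 81]
31: fault, evict 57, frames [51, 81, 31]
51: hit
47: fault, evict 51, frames [81, 31, 47]
50: fault, evict 81, frames [31, 47, 50]
Page faults: 16.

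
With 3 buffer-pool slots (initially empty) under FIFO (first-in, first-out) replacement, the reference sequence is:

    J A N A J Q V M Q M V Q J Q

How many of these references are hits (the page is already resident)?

J -> fault, frames {J}
A -> fault, frames {J,A}
N -> fault, frames {J,A,N}
A -> hit
J -> hit
Q -> fault, evict J, frames {A,N,Q}
V -> fault, evict A, frames {N,Q,V}
M -> fault, evict N, frames {Q,V,M}
Q -> hit
M -> hit
V -> hit
Q -> hit
J -> fault, evict Q, frames {V,M,J}
Q -> fault, evict V, frames {M,J,Q}
Hits: 6.

6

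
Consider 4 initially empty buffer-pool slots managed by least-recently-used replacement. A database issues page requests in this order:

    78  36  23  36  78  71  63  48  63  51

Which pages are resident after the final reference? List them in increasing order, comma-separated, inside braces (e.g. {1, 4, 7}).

{48, 51, 63, 71}

78 → fault, frames [78]
36 → fault, frames [78, 36]
23 → fault, frames [78, 36, 23]
36 → hit
78 → hit
71 → fault, frames [23, 36, 78, 71]
63 → fault, evict 23, frames [36, 78, 71, 63]
48 → fault, evict 36, frames [78, 71, 63, 48]
63 → hit
51 → fault, evict 78, frames [71, 48, 63, 51]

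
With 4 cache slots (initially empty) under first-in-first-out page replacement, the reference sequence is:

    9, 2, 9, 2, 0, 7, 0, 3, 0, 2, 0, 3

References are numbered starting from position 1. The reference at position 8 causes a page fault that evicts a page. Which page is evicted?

pos 1: 9 -> fault, frames [9]
pos 2: 2 -> fault, frames [9, 2]
pos 3: 9 -> hit
pos 4: 2 -> hit
pos 5: 0 -> fault, frames [9, 2, 0]
pos 6: 7 -> fault, frames [9, 2, 0, 7]
pos 7: 0 -> hit
pos 8: 3 -> fault, evict 9, frames [2, 0, 7, 3]
At position 8, page 9 is evicted.

9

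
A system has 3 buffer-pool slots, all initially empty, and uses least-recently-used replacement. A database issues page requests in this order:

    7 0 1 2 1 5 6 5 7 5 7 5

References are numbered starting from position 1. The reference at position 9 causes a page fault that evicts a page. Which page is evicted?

pos 1: 7: fault, frames [7]
pos 2: 0: fault, frames [7, 0]
pos 3: 1: fault, frames [7, 0, 1]
pos 4: 2: fault, evict 7, frames [0, 1, 2]
pos 5: 1: hit
pos 6: 5: fault, evict 0, frames [2, 1, 5]
pos 7: 6: fault, evict 2, frames [1, 5, 6]
pos 8: 5: hit
pos 9: 7: fault, evict 1, frames [6, 5, 7]
At position 9, page 1 is evicted.

1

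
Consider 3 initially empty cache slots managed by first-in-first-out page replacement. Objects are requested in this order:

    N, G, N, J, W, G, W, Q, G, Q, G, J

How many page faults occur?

N -> fault, frames {N}
G -> fault, frames {N,G}
N -> hit
J -> fault, frames {N,G,J}
W -> fault, evict N, frames {G,J,W}
G -> hit
W -> hit
Q -> fault, evict G, frames {J,W,Q}
G -> fault, evict J, frames {W,Q,G}
Q -> hit
G -> hit
J -> fault, evict W, frames {Q,G,J}
Page faults: 7.

7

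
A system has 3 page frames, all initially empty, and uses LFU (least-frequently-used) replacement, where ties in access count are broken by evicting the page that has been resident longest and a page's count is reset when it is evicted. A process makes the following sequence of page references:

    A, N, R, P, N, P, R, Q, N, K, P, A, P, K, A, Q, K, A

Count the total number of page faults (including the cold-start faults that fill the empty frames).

13

A: fault, frames {A}
N: fault, frames {A,N}
R: fault, frames {A,N,R}
P: fault, evict A, frames {N,R,P}
N: hit
P: hit
R: hit
Q: fault, evict N, frames {R,P,Q}
N: fault, evict Q, frames {R,P,N}
K: fault, evict N, frames {R,P,K}
P: hit
A: fault, evict K, frames {R,P,A}
P: hit
K: fault, evict A, frames {R,P,K}
A: fault, evict K, frames {R,P,A}
Q: fault, evict A, frames {R,P,Q}
K: fault, evict Q, frames {R,P,K}
A: fault, evict K, frames {R,P,A}
Page faults: 13.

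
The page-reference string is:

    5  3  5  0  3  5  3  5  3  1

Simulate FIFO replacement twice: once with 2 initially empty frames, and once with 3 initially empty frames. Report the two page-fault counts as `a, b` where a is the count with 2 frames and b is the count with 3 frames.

2 frames: F F . F . F F . . F → 6 faults.
3 frames: F F . F . . . . . F → 4 faults.
4 < 6: adding a frame reduced faults, as is typical.

6, 4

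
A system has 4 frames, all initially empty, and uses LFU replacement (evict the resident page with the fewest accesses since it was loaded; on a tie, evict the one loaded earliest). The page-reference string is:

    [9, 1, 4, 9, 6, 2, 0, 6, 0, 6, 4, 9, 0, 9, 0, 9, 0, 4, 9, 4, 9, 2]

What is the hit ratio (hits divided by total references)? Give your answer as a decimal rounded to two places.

9: fault, frames {9}
1: fault, frames {9,1}
4: fault, frames {9,1,4}
9: hit
6: fault, frames {9,1,4,6}
2: fault, evict 1, frames {9,4,6,2}
0: fault, evict 4, frames {9,6,2,0}
6: hit
0: hit
6: hit
4: fault, evict 2, frames {9,6,0,4}
9: hit
0: hit
9: hit
0: hit
9: hit
0: hit
4: hit
9: hit
4: hit
9: hit
2: fault, evict 6, frames {9,0,4,2}
Hits: 14 of 22 references → 14/22 = 0.6364.

0.64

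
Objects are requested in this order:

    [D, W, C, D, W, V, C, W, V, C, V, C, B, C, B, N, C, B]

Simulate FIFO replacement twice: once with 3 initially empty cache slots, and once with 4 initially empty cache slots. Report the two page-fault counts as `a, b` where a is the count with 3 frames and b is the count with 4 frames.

3 frames: F F F . . F . . . . . . F . . F F . → 7 faults.
4 frames: F F F . . F . . . . . . F . . F . . → 6 faults.
6 < 7: adding a frame reduced faults, as is typical.

7, 6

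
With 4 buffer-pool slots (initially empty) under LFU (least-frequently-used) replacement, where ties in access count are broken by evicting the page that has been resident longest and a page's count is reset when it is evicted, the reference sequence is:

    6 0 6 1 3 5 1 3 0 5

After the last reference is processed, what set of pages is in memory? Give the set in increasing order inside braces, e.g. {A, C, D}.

{1, 3, 5, 6}

6: miss, frames (6)
0: miss, frames (6 0)
6: hit
1: miss, frames (6 0 1)
3: miss, frames (6 0 1 3)
5: miss, evict 0, frames (6 1 3 5)
1: hit
3: hit
0: miss, evict 5, frames (6 1 3 0)
5: miss, evict 0, frames (6 1 3 5)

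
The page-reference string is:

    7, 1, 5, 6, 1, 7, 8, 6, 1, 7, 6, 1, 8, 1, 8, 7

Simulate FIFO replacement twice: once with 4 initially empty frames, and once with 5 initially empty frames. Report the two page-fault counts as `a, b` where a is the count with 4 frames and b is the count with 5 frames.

4 frames: F F F F . . F . . F . F . . . . → 7 faults.
5 frames: F F F F . . F . . . . . . . . . → 5 faults.
5 < 7: adding a frame reduced faults, as is typical.

7, 5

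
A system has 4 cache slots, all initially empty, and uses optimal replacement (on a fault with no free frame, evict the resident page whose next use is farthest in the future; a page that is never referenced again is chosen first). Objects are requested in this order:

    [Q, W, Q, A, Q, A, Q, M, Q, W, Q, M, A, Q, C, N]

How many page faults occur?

Q: miss, frames {Q}
W: miss, frames {Q,W}
Q: hit
A: miss, frames {Q,W,A}
Q: hit
A: hit
Q: hit
M: miss, frames {Q,W,A,M}
Q: hit
W: hit
Q: hit
M: hit
A: hit
Q: hit
C: miss, evict M, frames {Q,W,A,C}
N: miss, evict C, frames {Q,W,A,N}
Page faults: 6.

6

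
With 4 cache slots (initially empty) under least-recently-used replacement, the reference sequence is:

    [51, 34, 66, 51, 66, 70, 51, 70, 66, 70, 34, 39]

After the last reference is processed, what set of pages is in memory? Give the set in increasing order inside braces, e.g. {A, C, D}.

{34, 39, 66, 70}

51 -> miss, frames (51)
34 -> miss, frames (51 34)
66 -> miss, frames (51 34 66)
51 -> hit
66 -> hit
70 -> miss, frames (34 51 66 70)
51 -> hit
70 -> hit
66 -> hit
70 -> hit
34 -> hit
39 -> miss, evict 51, frames (66 70 34 39)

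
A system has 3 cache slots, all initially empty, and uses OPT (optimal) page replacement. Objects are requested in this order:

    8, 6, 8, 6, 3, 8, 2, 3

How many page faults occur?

8: fault, frames [8]
6: fault, frames [8, 6]
8: hit
6: hit
3: fault, frames [8, 6, 3]
8: hit
2: fault, evict 6, frames [8, 3, 2]
3: hit
Page faults: 4.

4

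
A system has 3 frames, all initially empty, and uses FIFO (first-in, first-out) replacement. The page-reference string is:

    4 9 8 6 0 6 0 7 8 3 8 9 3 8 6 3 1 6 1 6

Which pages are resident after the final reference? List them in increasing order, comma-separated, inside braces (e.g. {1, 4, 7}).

4: miss, frames {4}
9: miss, frames {4,9}
8: miss, frames {4,9,8}
6: miss, evict 4, frames {9,8,6}
0: miss, evict 9, frames {8,6,0}
6: hit
0: hit
7: miss, evict 8, frames {6,0,7}
8: miss, evict 6, frames {0,7,8}
3: miss, evict 0, frames {7,8,3}
8: hit
9: miss, evict 7, frames {8,3,9}
3: hit
8: hit
6: miss, evict 8, frames {3,9,6}
3: hit
1: miss, evict 3, frames {9,6,1}
6: hit
1: hit
6: hit

{1, 6, 9}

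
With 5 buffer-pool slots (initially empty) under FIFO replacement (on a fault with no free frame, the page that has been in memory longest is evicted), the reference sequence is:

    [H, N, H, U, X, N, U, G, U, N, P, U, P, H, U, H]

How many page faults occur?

H: miss, frames {H}
N: miss, frames {H,N}
H: hit
U: miss, frames {H,N,U}
X: miss, frames {H,N,U,X}
N: hit
U: hit
G: miss, frames {H,N,U,X,G}
U: hit
N: hit
P: miss, evict H, frames {N,U,X,G,P}
U: hit
P: hit
H: miss, evict N, frames {U,X,G,P,H}
U: hit
H: hit
Page faults: 7.

7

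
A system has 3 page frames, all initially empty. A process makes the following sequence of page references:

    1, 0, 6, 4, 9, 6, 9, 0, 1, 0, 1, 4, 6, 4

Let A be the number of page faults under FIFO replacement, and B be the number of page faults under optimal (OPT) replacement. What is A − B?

2

Under FIFO: F F F F F . . F F . . F F . → 9 faults.
Under OPT: F F F F F . . . F . . F . . → 7 faults.
A − B = 9 − 7 = 2.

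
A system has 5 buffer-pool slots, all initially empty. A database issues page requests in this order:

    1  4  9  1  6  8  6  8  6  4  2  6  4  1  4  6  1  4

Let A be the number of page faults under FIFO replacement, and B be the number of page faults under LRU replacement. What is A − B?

Under FIFO: F F F . F F . . . . F . . F F . . . → 8 faults.
Under LRU: F F F . F F . . . . F . . . . . . . → 6 faults.
A − B = 8 − 6 = 2.

2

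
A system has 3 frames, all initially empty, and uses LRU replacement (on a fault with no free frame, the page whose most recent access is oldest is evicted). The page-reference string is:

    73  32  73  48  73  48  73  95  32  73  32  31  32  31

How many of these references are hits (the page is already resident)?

8

73 -> fault, frames {73}
32 -> fault, frames {73,32}
73 -> hit
48 -> fault, frames {32,73,48}
73 -> hit
48 -> hit
73 -> hit
95 -> fault, evict 32, frames {48,73,95}
32 -> fault, evict 48, frames {73,95,32}
73 -> hit
32 -> hit
31 -> fault, evict 95, frames {73,32,31}
32 -> hit
31 -> hit
Hits: 8.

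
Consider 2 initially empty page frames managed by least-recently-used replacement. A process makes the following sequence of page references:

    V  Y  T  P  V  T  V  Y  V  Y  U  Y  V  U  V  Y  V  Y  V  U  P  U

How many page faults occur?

13

V -> fault, frames [V]
Y -> fault, frames [V, Y]
T -> fault, evict V, frames [Y, T]
P -> fault, evict Y, frames [T, P]
V -> fault, evict T, frames [P, V]
T -> fault, evict P, frames [V, T]
V -> hit
Y -> fault, evict T, frames [V, Y]
V -> hit
Y -> hit
U -> fault, evict V, frames [Y, U]
Y -> hit
V -> fault, evict U, frames [Y, V]
U -> fault, evict Y, frames [V, U]
V -> hit
Y -> fault, evict U, frames [V, Y]
V -> hit
Y -> hit
V -> hit
U -> fault, evict Y, frames [V, U]
P -> fault, evict V, frames [U, P]
U -> hit
Page faults: 13.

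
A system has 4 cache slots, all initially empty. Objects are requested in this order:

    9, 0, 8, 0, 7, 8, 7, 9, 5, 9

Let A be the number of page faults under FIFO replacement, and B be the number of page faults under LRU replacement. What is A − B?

Under FIFO: F F F . F . . . F F → 6 faults.
Under LRU: F F F . F . . . F . → 5 faults.
A − B = 6 − 5 = 1.

1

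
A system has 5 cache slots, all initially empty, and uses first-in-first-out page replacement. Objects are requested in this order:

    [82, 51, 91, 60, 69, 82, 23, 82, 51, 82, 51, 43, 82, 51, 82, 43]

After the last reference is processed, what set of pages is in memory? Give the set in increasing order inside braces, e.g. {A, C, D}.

{23, 43, 51, 69, 82}

82 -> fault, frames (82)
51 -> fault, frames (82 51)
91 -> fault, frames (82 51 91)
60 -> fault, frames (82 51 91 60)
69 -> fault, frames (82 51 91 60 69)
82 -> hit
23 -> fault, evict 82, frames (51 91 60 69 23)
82 -> fault, evict 51, frames (91 60 69 23 82)
51 -> fault, evict 91, frames (60 69 23 82 51)
82 -> hit
51 -> hit
43 -> fault, evict 60, frames (69 23 82 51 43)
82 -> hit
51 -> hit
82 -> hit
43 -> hit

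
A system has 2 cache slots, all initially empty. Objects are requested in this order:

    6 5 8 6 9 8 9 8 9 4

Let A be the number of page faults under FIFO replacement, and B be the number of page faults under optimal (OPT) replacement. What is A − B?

2

Under FIFO: F F F F F F . . . F → 7 faults.
Under OPT: F F F . F . . . . F → 5 faults.
A − B = 7 − 5 = 2.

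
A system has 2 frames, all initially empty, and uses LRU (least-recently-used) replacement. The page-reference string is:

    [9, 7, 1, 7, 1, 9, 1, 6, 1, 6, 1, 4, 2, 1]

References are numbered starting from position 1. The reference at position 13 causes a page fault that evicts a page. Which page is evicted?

1

pos 1: 9: miss, frames [9]
pos 2: 7: miss, frames [9, 7]
pos 3: 1: miss, evict 9, frames [7, 1]
pos 4: 7: hit
pos 5: 1: hit
pos 6: 9: miss, evict 7, frames [1, 9]
pos 7: 1: hit
pos 8: 6: miss, evict 9, frames [1, 6]
pos 9: 1: hit
pos 10: 6: hit
pos 11: 1: hit
pos 12: 4: miss, evict 6, frames [1, 4]
pos 13: 2: miss, evict 1, frames [4, 2]
At position 13, page 1 is evicted.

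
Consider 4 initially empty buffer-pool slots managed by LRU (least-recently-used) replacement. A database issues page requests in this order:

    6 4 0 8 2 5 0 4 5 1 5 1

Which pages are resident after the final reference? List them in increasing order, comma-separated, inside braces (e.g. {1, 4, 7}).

6 -> fault, frames {6}
4 -> fault, frames {6,4}
0 -> fault, frames {6,4,0}
8 -> fault, frames {6,4,0,8}
2 -> fault, evict 6, frames {4,0,8,2}
5 -> fault, evict 4, frames {0,8,2,5}
0 -> hit
4 -> fault, evict 8, frames {2,5,0,4}
5 -> hit
1 -> fault, evict 2, frames {0,4,5,1}
5 -> hit
1 -> hit

{0, 1, 4, 5}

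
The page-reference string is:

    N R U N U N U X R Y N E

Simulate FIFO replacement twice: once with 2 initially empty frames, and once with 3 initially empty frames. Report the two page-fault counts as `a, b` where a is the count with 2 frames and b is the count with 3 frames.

9, 7

2 frames: F F F F . . . F F F F F → 9 faults.
3 frames: F F F . . . . F . F F F → 7 faults.
7 < 9: adding a frame reduced faults, as is typical.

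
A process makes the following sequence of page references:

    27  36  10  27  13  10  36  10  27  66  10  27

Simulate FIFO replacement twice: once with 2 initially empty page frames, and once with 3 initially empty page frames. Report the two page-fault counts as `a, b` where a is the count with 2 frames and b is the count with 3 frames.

11, 7

2 frames: F F F F F F F . F F F F → 11 faults.
3 frames: F F F . F . . . F F F . → 7 faults.
7 < 11: adding a frame reduced faults, as is typical.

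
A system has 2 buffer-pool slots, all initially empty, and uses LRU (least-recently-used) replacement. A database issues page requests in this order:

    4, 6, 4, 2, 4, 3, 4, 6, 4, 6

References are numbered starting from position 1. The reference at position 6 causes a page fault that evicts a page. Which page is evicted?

2

pos 1: 4: miss, frames [4]
pos 2: 6: miss, frames [4, 6]
pos 3: 4: hit
pos 4: 2: miss, evict 6, frames [4, 2]
pos 5: 4: hit
pos 6: 3: miss, evict 2, frames [4, 3]
At position 6, page 2 is evicted.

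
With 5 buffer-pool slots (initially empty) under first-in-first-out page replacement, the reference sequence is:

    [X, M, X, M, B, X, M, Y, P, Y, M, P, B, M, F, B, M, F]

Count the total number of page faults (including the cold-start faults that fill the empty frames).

6

X → fault, frames [X]
M → fault, frames [X, M]
X → hit
M → hit
B → fault, frames [X, M, B]
X → hit
M → hit
Y → fault, frames [X, M, B, Y]
P → fault, frames [X, M, B, Y, P]
Y → hit
M → hit
P → hit
B → hit
M → hit
F → fault, evict X, frames [M, B, Y, P, F]
B → hit
M → hit
F → hit
Page faults: 6.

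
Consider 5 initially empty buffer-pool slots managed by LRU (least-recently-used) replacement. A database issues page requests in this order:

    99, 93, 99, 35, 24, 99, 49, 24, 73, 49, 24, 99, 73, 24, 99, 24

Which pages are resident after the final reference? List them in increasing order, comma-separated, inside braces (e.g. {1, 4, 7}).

{24, 35, 49, 73, 99}

99: fault, frames {99}
93: fault, frames {99,93}
99: hit
35: fault, frames {93,99,35}
24: fault, frames {93,99,35,24}
99: hit
49: fault, frames {93,35,24,99,49}
24: hit
73: fault, evict 93, frames {35,99,49,24,73}
49: hit
24: hit
99: hit
73: hit
24: hit
99: hit
24: hit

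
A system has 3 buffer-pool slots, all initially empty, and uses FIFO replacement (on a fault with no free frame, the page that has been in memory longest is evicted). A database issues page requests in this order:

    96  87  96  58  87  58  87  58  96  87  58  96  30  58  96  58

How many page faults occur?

96 -> fault, frames {96}
87 -> fault, frames {96,87}
96 -> hit
58 -> fault, frames {96,87,58}
87 -> hit
58 -> hit
87 -> hit
58 -> hit
96 -> hit
87 -> hit
58 -> hit
96 -> hit
30 -> fault, evict 96, frames {87,58,30}
58 -> hit
96 -> fault, evict 87, frames {58,30,96}
58 -> hit
Page faults: 5.

5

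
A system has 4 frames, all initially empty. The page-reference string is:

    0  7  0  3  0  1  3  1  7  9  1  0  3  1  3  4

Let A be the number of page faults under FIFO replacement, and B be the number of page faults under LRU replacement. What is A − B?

Under FIFO: F F . F . F . . . F . F . . . F → 7 faults.
Under LRU: F F . F . F . . . F . F F . . F → 8 faults.
A − B = 7 − 8 = -1.

-1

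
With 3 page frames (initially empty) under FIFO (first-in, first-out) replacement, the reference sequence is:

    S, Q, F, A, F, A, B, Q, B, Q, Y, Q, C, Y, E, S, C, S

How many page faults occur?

S -> fault, frames (S)
Q -> fault, frames (S Q)
F -> fault, frames (S Q F)
A -> fault, evict S, frames (Q F A)
F -> hit
A -> hit
B -> fault, evict Q, frames (F A B)
Q -> fault, evict F, frames (A B Q)
B -> hit
Q -> hit
Y -> fault, evict A, frames (B Q Y)
Q -> hit
C -> fault, evict B, frames (Q Y C)
Y -> hit
E -> fault, evict Q, frames (Y C E)
S -> fault, evict Y, frames (C E S)
C -> hit
S -> hit
Page faults: 10.

10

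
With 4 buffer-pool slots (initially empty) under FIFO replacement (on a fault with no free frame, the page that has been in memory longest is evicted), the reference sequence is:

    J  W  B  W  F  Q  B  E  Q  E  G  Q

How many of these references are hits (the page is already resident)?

J → miss, frames {J}
W → miss, frames {J,W}
B → miss, frames {J,W,B}
W → hit
F → miss, frames {J,W,B,F}
Q → miss, evict J, frames {W,B,F,Q}
B → hit
E → miss, evict W, frames {B,F,Q,E}
Q → hit
E → hit
G → miss, evict B, frames {F,Q,E,G}
Q → hit
Hits: 5.

5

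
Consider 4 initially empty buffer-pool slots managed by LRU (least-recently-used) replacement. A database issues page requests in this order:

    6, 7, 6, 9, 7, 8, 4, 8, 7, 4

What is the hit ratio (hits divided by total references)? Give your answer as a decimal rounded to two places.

0.50

6 → fault, frames (6)
7 → fault, frames (6 7)
6 → hit
9 → fault, frames (7 6 9)
7 → hit
8 → fault, frames (6 9 7 8)
4 → fault, evict 6, frames (9 7 8 4)
8 → hit
7 → hit
4 → hit
Hits: 5 of 10 references → 5/10 = 0.5000.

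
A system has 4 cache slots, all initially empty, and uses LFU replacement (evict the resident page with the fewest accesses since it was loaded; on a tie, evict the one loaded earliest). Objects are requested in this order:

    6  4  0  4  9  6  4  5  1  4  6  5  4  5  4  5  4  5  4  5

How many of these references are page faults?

6

6: fault, frames [6]
4: fault, frames [6, 4]
0: fault, frames [6, 4, 0]
4: hit
9: fault, frames [6, 4, 0, 9]
6: hit
4: hit
5: fault, evict 0, frames [6, 4, 9, 5]
1: fault, evict 9, frames [6, 4, 5, 1]
4: hit
6: hit
5: hit
4: hit
5: hit
4: hit
5: hit
4: hit
5: hit
4: hit
5: hit
Page faults: 6.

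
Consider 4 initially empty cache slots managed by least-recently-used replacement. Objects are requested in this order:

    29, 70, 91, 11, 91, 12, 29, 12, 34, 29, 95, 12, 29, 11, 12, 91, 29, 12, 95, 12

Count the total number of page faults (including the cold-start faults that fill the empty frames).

11

29 → fault, frames [29]
70 → fault, frames [29, 70]
91 → fault, frames [29, 70, 91]
11 → fault, frames [29, 70, 91, 11]
91 → hit
12 → fault, evict 29, frames [70, 11, 91, 12]
29 → fault, evict 70, frames [11, 91, 12, 29]
12 → hit
34 → fault, evict 11, frames [91, 29, 12, 34]
29 → hit
95 → fault, evict 91, frames [12, 34, 29, 95]
12 → hit
29 → hit
11 → fault, evict 34, frames [95, 12, 29, 11]
12 → hit
91 → fault, evict 95, frames [29, 11, 12, 91]
29 → hit
12 → hit
95 → fault, evict 11, frames [91, 29, 12, 95]
12 → hit
Page faults: 11.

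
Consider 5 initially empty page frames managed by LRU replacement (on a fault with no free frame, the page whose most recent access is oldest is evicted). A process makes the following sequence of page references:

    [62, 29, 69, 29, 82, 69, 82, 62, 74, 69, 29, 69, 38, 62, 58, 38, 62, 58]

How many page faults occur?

7

62 → fault, frames [62]
29 → fault, frames [62, 29]
69 → fault, frames [62, 29, 69]
29 → hit
82 → fault, frames [62, 69, 29, 82]
69 → hit
82 → hit
62 → hit
74 → fault, frames [29, 69, 82, 62, 74]
69 → hit
29 → hit
69 → hit
38 → fault, evict 82, frames [62, 74, 29, 69, 38]
62 → hit
58 → fault, evict 74, frames [29, 69, 38, 62, 58]
38 → hit
62 → hit
58 → hit
Page faults: 7.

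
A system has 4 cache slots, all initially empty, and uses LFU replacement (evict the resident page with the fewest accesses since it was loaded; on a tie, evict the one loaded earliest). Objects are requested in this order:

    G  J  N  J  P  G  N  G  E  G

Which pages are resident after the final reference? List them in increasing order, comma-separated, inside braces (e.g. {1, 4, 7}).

G -> miss, frames (G)
J -> miss, frames (G J)
N -> miss, frames (G J N)
J -> hit
P -> miss, frames (G J N P)
G -> hit
N -> hit
G -> hit
E -> miss, evict P, frames (G J N E)
G -> hit

{E, G, J, N}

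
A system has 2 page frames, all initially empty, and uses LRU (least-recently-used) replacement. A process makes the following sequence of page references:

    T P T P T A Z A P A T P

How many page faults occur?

T → fault, frames {T}
P → fault, frames {T,P}
T → hit
P → hit
T → hit
A → fault, evict P, frames {T,A}
Z → fault, evict T, frames {A,Z}
A → hit
P → fault, evict Z, frames {A,P}
A → hit
T → fault, evict P, frames {A,T}
P → fault, evict A, frames {T,P}
Page faults: 7.

7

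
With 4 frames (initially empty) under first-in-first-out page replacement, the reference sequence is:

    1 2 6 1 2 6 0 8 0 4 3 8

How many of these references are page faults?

1 -> miss, frames [1]
2 -> miss, frames [1, 2]
6 -> miss, frames [1, 2, 6]
1 -> hit
2 -> hit
6 -> hit
0 -> miss, frames [1, 2, 6, 0]
8 -> miss, evict 1, frames [2, 6, 0, 8]
0 -> hit
4 -> miss, evict 2, frames [6, 0, 8, 4]
3 -> miss, evict 6, frames [0, 8, 4, 3]
8 -> hit
Page faults: 7.

7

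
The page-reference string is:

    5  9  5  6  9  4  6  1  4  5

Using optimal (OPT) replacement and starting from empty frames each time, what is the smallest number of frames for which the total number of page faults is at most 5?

3

f=1: 10 faults
f=2: 6 faults
f=3: 5 faults
f=4: 5 faults
f=5: 5 faults
Smallest f with faults ≤ 5 is 3.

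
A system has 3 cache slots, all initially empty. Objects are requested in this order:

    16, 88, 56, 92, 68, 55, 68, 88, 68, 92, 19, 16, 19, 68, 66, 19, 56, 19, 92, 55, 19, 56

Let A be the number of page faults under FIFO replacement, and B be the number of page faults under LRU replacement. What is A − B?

Under FIFO: F F F F F F . F . F F F . F F F F . F F F F → 18 faults.
Under LRU: F F F F F F . F . F F F . F F . F . F F . F → 16 faults.
A − B = 18 − 16 = 2.

2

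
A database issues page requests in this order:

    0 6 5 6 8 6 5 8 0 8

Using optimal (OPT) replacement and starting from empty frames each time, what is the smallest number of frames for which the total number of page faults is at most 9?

f=1: 10 faults
f=2: 6 faults
f=3: 5 faults
f=4: 4 faults
Smallest f with faults ≤ 9 is 2.

2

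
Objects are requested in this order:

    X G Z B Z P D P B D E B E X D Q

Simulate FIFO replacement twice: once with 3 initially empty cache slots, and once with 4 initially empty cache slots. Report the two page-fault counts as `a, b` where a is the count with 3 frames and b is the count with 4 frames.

11, 9

3 frames: F F F F . F F . . . F F . F F F → 11 faults.
4 frames: F F F F . F F . . . F . . F . F → 9 faults.
9 < 11: adding a frame reduced faults, as is typical.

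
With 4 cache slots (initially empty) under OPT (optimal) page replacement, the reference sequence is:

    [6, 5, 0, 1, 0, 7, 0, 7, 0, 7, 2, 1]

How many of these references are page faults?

6 → fault, frames [6]
5 → fault, frames [6, 5]
0 → fault, frames [6, 5, 0]
1 → fault, frames [6, 5, 0, 1]
0 → hit
7 → fault, evict 5, frames [6, 0, 1, 7]
0 → hit
7 → hit
0 → hit
7 → hit
2 → fault, evict 7, frames [6, 0, 1, 2]
1 → hit
Page faults: 6.

6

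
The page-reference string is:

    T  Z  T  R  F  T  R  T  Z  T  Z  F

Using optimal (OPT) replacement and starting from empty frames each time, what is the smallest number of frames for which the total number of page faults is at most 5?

3

f=1: 12 faults
f=2: 7 faults
f=3: 5 faults
f=4: 4 faults
Smallest f with faults ≤ 5 is 3.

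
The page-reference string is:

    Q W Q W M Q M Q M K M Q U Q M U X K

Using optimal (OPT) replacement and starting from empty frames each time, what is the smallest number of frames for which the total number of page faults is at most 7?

f=1: 18 faults
f=2: 9 faults
f=3: 7 faults
f=4: 6 faults
f=5: 6 faults
f=6: 6 faults
Smallest f with faults ≤ 7 is 3.

3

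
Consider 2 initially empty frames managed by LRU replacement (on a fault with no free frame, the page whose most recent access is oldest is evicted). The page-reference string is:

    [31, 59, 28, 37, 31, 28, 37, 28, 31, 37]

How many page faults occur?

9

31: fault, frames {31}
59: fault, frames {31,59}
28: fault, evict 31, frames {59,28}
37: fault, evict 59, frames {28,37}
31: fault, evict 28, frames {37,31}
28: fault, evict 37, frames {31,28}
37: fault, evict 31, frames {28,37}
28: hit
31: fault, evict 37, frames {28,31}
37: fault, evict 28, frames {31,37}
Page faults: 9.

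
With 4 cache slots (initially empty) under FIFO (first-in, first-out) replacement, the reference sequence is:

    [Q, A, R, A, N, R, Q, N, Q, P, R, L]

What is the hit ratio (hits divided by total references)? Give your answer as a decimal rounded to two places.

0.50

Q -> miss, frames (Q)
A -> miss, frames (Q A)
R -> miss, frames (Q A R)
A -> hit
N -> miss, frames (Q A R N)
R -> hit
Q -> hit
N -> hit
Q -> hit
P -> miss, evict Q, frames (A R N P)
R -> hit
L -> miss, evict A, frames (R N P L)
Hits: 6 of 12 references → 6/12 = 0.5000.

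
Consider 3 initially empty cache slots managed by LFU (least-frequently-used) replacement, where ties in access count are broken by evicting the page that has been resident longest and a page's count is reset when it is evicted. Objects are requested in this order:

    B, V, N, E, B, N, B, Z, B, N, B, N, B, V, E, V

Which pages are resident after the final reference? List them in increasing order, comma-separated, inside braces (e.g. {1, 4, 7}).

B -> miss, frames {B}
V -> miss, frames {B,V}
N -> miss, frames {B,V,N}
E -> miss, evict B, frames {V,N,E}
B -> miss, evict V, frames {N,E,B}
N -> hit
B -> hit
Z -> miss, evict E, frames {N,B,Z}
B -> hit
N -> hit
B -> hit
N -> hit
B -> hit
V -> miss, evict Z, frames {N,B,V}
E -> miss, evict V, frames {N,B,E}
V -> miss, evict E, frames {N,B,V}

{B, N, V}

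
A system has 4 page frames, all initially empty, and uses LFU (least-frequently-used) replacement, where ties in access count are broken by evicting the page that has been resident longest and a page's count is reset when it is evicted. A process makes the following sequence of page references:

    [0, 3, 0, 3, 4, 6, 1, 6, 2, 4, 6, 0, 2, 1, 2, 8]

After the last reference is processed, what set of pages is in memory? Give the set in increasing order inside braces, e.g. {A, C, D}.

{0, 3, 6, 8}

0 -> miss, frames {0}
3 -> miss, frames {0,3}
0 -> hit
3 -> hit
4 -> miss, frames {0,3,4}
6 -> miss, frames {0,3,4,6}
1 -> miss, evict 4, frames {0,3,6,1}
6 -> hit
2 -> miss, evict 1, frames {0,3,6,2}
4 -> miss, evict 2, frames {0,3,6,4}
6 -> hit
0 -> hit
2 -> miss, evict 4, frames {0,3,6,2}
1 -> miss, evict 2, frames {0,3,6,1}
2 -> miss, evict 1, frames {0,3,6,2}
8 -> miss, evict 2, frames {0,3,6,8}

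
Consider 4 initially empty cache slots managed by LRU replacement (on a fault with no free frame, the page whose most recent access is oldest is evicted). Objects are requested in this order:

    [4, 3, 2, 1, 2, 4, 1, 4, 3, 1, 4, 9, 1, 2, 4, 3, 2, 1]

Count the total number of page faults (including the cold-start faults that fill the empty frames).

7

4 -> fault, frames [4]
3 -> fault, frames [4, 3]
2 -> fault, frames [4, 3, 2]
1 -> fault, frames [4, 3, 2, 1]
2 -> hit
4 -> hit
1 -> hit
4 -> hit
3 -> hit
1 -> hit
4 -> hit
9 -> fault, evict 2, frames [3, 1, 4, 9]
1 -> hit
2 -> fault, evict 3, frames [4, 9, 1, 2]
4 -> hit
3 -> fault, evict 9, frames [1, 2, 4, 3]
2 -> hit
1 -> hit
Page faults: 7.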